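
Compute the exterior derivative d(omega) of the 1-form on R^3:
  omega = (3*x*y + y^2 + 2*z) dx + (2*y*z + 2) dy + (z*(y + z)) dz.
d(omega) = (-3*x - 2*y) dx ∧ dy + (-2) dx ∧ dz + (-2*y + z) dy ∧ dz

For a 1-form omega = sum_i f_i dx_i, the exterior derivative is
  d(omega) = sum_{i < j} (∂f_j/∂x_i - ∂f_i/∂x_j) dx_i ∧ dx_j.
  coefficient of dx ∧ dy: ∂f_2/∂x - ∂f_1/∂y = ∂(2*y*z + 2)/∂x - ∂(3*x*y + y^2 + 2*z)/∂y = -3*x - 2*y
  coefficient of dx ∧ dz: ∂f_3/∂x - ∂f_1/∂z = ∂(z*(y + z))/∂x - ∂(3*x*y + y^2 + 2*z)/∂z = -2
  coefficient of dy ∧ dz: ∂f_3/∂y - ∂f_2/∂z = ∂(z*(y + z))/∂y - ∂(2*y*z + 2)/∂z = -2*y + z
Assembling: d(omega) = (-3*x - 2*y) dx ∧ dy + (-2) dx ∧ dz + (-2*y + z) dy ∧ dz.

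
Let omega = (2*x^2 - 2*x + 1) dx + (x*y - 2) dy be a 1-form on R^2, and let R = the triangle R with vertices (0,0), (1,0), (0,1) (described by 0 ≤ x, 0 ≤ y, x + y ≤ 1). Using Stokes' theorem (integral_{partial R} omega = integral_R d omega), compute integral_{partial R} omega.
integral_(partial R) omega = 1/6

Stokes: integral_partial_R omega = integral_R d omega with d omega = (∂Q/∂x - ∂P/∂y) dx ∧ dy.
  ∂Q/∂x = y
  ∂P/∂y = 0
  integrand = ∂Q/∂x - ∂P/∂y = y.
Integrating over R: integral_0^1 integral_0^{1-x} (y) dy dx = 1/6.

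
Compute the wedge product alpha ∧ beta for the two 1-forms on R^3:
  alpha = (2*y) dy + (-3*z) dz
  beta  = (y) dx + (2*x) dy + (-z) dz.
alpha ∧ beta = (-2*y^2) dx ∧ dy + (2*z*(3*x - y)) dy ∧ dz + (3*y*z) dx ∧ dz

Distribute the wedge, using dx_i ∧ dx_j = -dx_j ∧ dx_i and dx_i ∧ dx_i = 0. For each pair (i, j) with i < j, the coefficient of dx_i ∧ dx_j in alpha ∧ beta is (alpha_i * beta_j - alpha_j * beta_i). Collecting: alpha ∧ beta = (-2*y^2) dx ∧ dy + (2*z*(3*x - y)) dy ∧ dz + (3*y*z) dx ∧ dz.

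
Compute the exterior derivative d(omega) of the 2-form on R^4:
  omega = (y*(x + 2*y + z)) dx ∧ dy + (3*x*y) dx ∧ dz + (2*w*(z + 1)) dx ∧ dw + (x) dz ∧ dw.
d(omega) = (-3*x + y) dx ∧ dy ∧ dz + (1 - 2*w) dx ∧ dz ∧ dw

For a 2-form omega = sum_{i<j} g_{ij} dx_i ∧ dx_j, the exterior derivative is
  d(omega) = sum_{i<j} d(g_{ij}) ∧ dx_i ∧ dx_j = sum_{i<j, k} (∂g_{ij}/∂x_k) dx_k ∧ dx_i ∧ dx_j.
Expand each term, using dx_k ∧ dx_i ∧ dx_j = sgn(permutation) dx_{(a)} ∧ dx_{(b)} ∧ dx_{(c)} with (a < b < c) sorted:
  d(y*(x + 2*y + z)) includes (∂/∂z)(y*(x + 2*y + z)) dz = (y) dz, which multiplied by dx ∧ dy gives (y) dx ∧ dy ∧ dz
  d(3*x*y) includes (∂/∂y)(3*x*y) dy = (3*x) dy, which multiplied by dx ∧ dz gives (-3*x) dx ∧ dy ∧ dz
  d(2*w*(z + 1)) includes (∂/∂z)(2*w*(z + 1)) dz = (2*w) dz, which multiplied by dx ∧ dw gives (-2*w) dx ∧ dz ∧ dw
  d(x) includes (∂/∂x)(x) dx = (1) dx, which multiplied by dz ∧ dw gives (1) dx ∧ dz ∧ dw
Collecting like 3-forms: d(omega) = (-3*x + y) dx ∧ dy ∧ dz + (1 - 2*w) dx ∧ dz ∧ dw.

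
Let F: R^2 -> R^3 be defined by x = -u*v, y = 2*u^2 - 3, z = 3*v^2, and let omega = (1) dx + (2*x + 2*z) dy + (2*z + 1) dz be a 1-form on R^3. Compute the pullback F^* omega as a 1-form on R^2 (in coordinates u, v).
F^* omega = (v*(-8*u^2 + 24*u*v - 1)) du + (-u + 36*v^3 + 6*v) dv

Using F^*(f dg) = (f ∘ F) d(g ∘ F), substitute each coordinate x_i by F_i(u, v) in f_i, and replace dx_i by d F_i = (∂F_i/∂u) du + (∂F_i/∂v) dv.
  For the x component: f_1(F) = 1; d F_1 = (-v) du + (-u) dv
  For the y component: f_2(F) = 2*v*(-u + 3*v); d F_2 = (4*u) du + (0) dv
  For the z component: f_3(F) = 6*v^2 + 1; d F_3 = (0) du + (6*v) dv
Combining and collecting du, dv coefficients:
  coeff of du: v*(-8*u^2 + 24*u*v - 1)
  coeff of dv: -u + 36*v^3 + 6*v
F^* omega = (v*(-8*u^2 + 24*u*v - 1)) du + (-u + 36*v^3 + 6*v) dv.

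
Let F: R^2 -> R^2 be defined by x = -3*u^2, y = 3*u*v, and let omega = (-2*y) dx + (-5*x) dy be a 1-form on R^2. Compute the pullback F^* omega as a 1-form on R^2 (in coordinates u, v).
F^* omega = (81*u^2*v) du + (45*u^3) dv

Using F^*(f dg) = (f ∘ F) d(g ∘ F), substitute each coordinate x_i by F_i(u, v) in f_i, and replace dx_i by d F_i = (∂F_i/∂u) du + (∂F_i/∂v) dv.
  For the x component: f_1(F) = -6*u*v; d F_1 = (-6*u) du + (0) dv
  For the y component: f_2(F) = 15*u^2; d F_2 = (3*v) du + (3*u) dv
Combining and collecting du, dv coefficients:
  coeff of du: 81*u^2*v
  coeff of dv: 45*u^3
F^* omega = (81*u^2*v) du + (45*u^3) dv.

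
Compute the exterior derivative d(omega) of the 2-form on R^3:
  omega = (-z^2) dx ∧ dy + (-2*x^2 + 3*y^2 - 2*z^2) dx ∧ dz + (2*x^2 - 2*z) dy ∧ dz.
d(omega) = (4*x - 6*y - 2*z) dx ∧ dy ∧ dz

For a 2-form omega = sum_{i<j} g_{ij} dx_i ∧ dx_j, the exterior derivative is
  d(omega) = sum_{i<j} d(g_{ij}) ∧ dx_i ∧ dx_j = sum_{i<j, k} (∂g_{ij}/∂x_k) dx_k ∧ dx_i ∧ dx_j.
Expand each term, using dx_k ∧ dx_i ∧ dx_j = sgn(permutation) dx_{(a)} ∧ dx_{(b)} ∧ dx_{(c)} with (a < b < c) sorted:
  d(-z^2) includes (∂/∂z)(-z^2) dz = (-2*z) dz, which multiplied by dx ∧ dy gives (-2*z) dx ∧ dy ∧ dz
  d(-2*x^2 + 3*y^2 - 2*z^2) includes (∂/∂y)(-2*x^2 + 3*y^2 - 2*z^2) dy = (6*y) dy, which multiplied by dx ∧ dz gives (-6*y) dx ∧ dy ∧ dz
  d(2*x^2 - 2*z) includes (∂/∂x)(2*x^2 - 2*z) dx = (4*x) dx, which multiplied by dy ∧ dz gives (4*x) dx ∧ dy ∧ dz
Collecting like 3-forms: d(omega) = (4*x - 6*y - 2*z) dx ∧ dy ∧ dz.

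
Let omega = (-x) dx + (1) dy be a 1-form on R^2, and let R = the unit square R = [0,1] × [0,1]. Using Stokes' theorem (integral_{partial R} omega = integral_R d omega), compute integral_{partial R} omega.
integral_(partial R) omega = 0

Stokes: integral_partial_R omega = integral_R d omega with d omega = (∂Q/∂x - ∂P/∂y) dx ∧ dy.
  ∂Q/∂x = 0
  ∂P/∂y = 0
  integrand = ∂Q/∂x - ∂P/∂y = 0.
Integrating over R: integral_0^1 integral_0^1 (0) dx dy = 0.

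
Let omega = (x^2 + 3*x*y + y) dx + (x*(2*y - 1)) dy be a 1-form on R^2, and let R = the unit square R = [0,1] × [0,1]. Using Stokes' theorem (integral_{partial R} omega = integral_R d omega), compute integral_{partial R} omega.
integral_(partial R) omega = -5/2

Stokes: integral_partial_R omega = integral_R d omega with d omega = (∂Q/∂x - ∂P/∂y) dx ∧ dy.
  ∂Q/∂x = 2*y - 1
  ∂P/∂y = 3*x + 1
  integrand = ∂Q/∂x - ∂P/∂y = -3*x + 2*y - 2.
Integrating over R: integral_0^1 integral_0^1 (-3*x + 2*y - 2) dx dy = -5/2.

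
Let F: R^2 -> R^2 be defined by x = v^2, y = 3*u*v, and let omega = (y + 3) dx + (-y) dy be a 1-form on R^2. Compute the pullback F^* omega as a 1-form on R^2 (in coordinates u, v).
F^* omega = (-9*u*v^2) du + (3*v*(-3*u^2 + 2*u*v + 2)) dv

Using F^*(f dg) = (f ∘ F) d(g ∘ F), substitute each coordinate x_i by F_i(u, v) in f_i, and replace dx_i by d F_i = (∂F_i/∂u) du + (∂F_i/∂v) dv.
  For the x component: f_1(F) = 3*u*v + 3; d F_1 = (0) du + (2*v) dv
  For the y component: f_2(F) = -3*u*v; d F_2 = (3*v) du + (3*u) dv
Combining and collecting du, dv coefficients:
  coeff of du: -9*u*v^2
  coeff of dv: 3*v*(-3*u^2 + 2*u*v + 2)
F^* omega = (-9*u*v^2) du + (3*v*(-3*u^2 + 2*u*v + 2)) dv.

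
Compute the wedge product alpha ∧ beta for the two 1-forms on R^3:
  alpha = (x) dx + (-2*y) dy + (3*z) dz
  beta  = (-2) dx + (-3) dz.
alpha ∧ beta = (-3*x + 6*z) dx ∧ dz + (-4*y) dx ∧ dy + (6*y) dy ∧ dz

Distribute the wedge, using dx_i ∧ dx_j = -dx_j ∧ dx_i and dx_i ∧ dx_i = 0. For each pair (i, j) with i < j, the coefficient of dx_i ∧ dx_j in alpha ∧ beta is (alpha_i * beta_j - alpha_j * beta_i). Collecting: alpha ∧ beta = (-3*x + 6*z) dx ∧ dz + (-4*y) dx ∧ dy + (6*y) dy ∧ dz.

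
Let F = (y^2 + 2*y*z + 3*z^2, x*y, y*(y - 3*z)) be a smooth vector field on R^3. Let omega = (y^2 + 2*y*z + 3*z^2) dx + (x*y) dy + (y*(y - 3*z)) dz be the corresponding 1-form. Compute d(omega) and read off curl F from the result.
d(omega) = (2*y - 3*z) dy ∧ dz + (2*y + 6*z) dz ∧ dx + (-y - 2*z) dx ∧ dy; curl F = (2*y - 3*z, 2*y + 6*z, -y - 2*z)

d omega = sum_{i<j} (∂f_j/∂x_i - ∂f_i/∂x_j) dx_i ∧ dx_j. Under the identification (dy ∧ dz, dz ∧ dx, dx ∧ dy) ↔ (e_x, e_y, e_z), the coefficients are exactly the components of curl F. Compute:
  ∂R/∂y - ∂Q/∂z = (2*y - 3*z) - (0) = 2*y - 3*z
  ∂P/∂z - ∂R/∂x = (2*y + 6*z) - (0) = 2*y + 6*z
  ∂Q/∂x - ∂P/∂y = (y) - (2*y + 2*z) = -y - 2*z.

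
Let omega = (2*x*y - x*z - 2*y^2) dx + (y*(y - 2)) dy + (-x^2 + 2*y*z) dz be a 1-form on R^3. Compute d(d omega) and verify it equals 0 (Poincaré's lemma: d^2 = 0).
d(d omega) = 0

Step 1: d omega = sum_{i<j} (∂f_j/∂x_i - ∂f_i/∂x_j) dx_i ∧ dx_j:
  coeff of dx ∧ dy: -2*x + 4*y
  coeff of dx ∧ dz: -x
  coeff of dy ∧ dz: 2*z
Step 2: Apply d again to each 2-form coefficient. The only possible 3-form in R^3 is dx ∧ dy ∧ dz, with coefficient
  ∂(coeff of dy∧dz)/∂x - ∂(coeff of dx∧dz)/∂y + ∂(coeff of dx∧dy)/∂z
  = ∂/∂x (2*z) - ∂/∂y (-x) + ∂/∂z (-2*x + 4*y).
Each of these terms simplifies to sums of mixed partials that cancel in pairs. The result is 0 (by equality of mixed partials for smooth functions — Schwarz / Clairaut).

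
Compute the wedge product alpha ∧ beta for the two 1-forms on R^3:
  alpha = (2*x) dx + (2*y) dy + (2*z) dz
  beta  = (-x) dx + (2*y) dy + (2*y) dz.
alpha ∧ beta = (6*x*y) dx ∧ dy + (2*x*(2*y + z)) dx ∧ dz + (4*y*(y - z)) dy ∧ dz

Distribute the wedge, using dx_i ∧ dx_j = -dx_j ∧ dx_i and dx_i ∧ dx_i = 0. For each pair (i, j) with i < j, the coefficient of dx_i ∧ dx_j in alpha ∧ beta is (alpha_i * beta_j - alpha_j * beta_i). Collecting: alpha ∧ beta = (6*x*y) dx ∧ dy + (2*x*(2*y + z)) dx ∧ dz + (4*y*(y - z)) dy ∧ dz.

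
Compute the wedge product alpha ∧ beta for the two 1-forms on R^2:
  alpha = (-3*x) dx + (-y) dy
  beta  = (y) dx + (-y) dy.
alpha ∧ beta = (y*(3*x + y)) dx ∧ dy

Distribute the wedge, using dx_i ∧ dx_j = -dx_j ∧ dx_i and dx_i ∧ dx_i = 0. For each pair (i, j) with i < j, the coefficient of dx_i ∧ dx_j in alpha ∧ beta is (alpha_i * beta_j - alpha_j * beta_i). Collecting: alpha ∧ beta = (y*(3*x + y)) dx ∧ dy.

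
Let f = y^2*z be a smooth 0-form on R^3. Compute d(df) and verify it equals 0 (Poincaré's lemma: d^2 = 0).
d(df) = 0

Step 1: df = sum_i (∂f/∂x_i) dx_i = (0) dx + (2*y*z) dy + (y^2) dz.
Step 2: Apply d again. Using the 1-form formula, the coefficient of dx ∧ dy in d(df) is ∂^2 f/∂x ∂y - ∂^2 f/∂y ∂x = (0) - (0) = 0 (equality of mixed partials for smooth f).
Similarly for dx ∧ dz and dy ∧ dz — all coefficients vanish. So d(df) = 0.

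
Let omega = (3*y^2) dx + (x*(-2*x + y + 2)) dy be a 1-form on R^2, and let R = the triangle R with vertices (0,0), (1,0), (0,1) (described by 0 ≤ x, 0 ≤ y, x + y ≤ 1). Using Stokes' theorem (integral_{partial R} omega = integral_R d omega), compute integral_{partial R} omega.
integral_(partial R) omega = -1/2

Stokes: integral_partial_R omega = integral_R d omega with d omega = (∂Q/∂x - ∂P/∂y) dx ∧ dy.
  ∂Q/∂x = -4*x + y + 2
  ∂P/∂y = 6*y
  integrand = ∂Q/∂x - ∂P/∂y = -4*x - 5*y + 2.
Integrating over R: integral_0^1 integral_0^{1-x} (-4*x - 5*y + 2) dy dx = -1/2.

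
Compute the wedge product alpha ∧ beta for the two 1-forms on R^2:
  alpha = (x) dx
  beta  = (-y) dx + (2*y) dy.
alpha ∧ beta = (2*x*y) dx ∧ dy

Distribute the wedge, using dx_i ∧ dx_j = -dx_j ∧ dx_i and dx_i ∧ dx_i = 0. For each pair (i, j) with i < j, the coefficient of dx_i ∧ dx_j in alpha ∧ beta is (alpha_i * beta_j - alpha_j * beta_i). Collecting: alpha ∧ beta = (2*x*y) dx ∧ dy.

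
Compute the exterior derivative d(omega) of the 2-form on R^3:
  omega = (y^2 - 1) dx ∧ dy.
d(omega) = 0

For a 2-form omega = sum_{i<j} g_{ij} dx_i ∧ dx_j, the exterior derivative is
  d(omega) = sum_{i<j} d(g_{ij}) ∧ dx_i ∧ dx_j = sum_{i<j, k} (∂g_{ij}/∂x_k) dx_k ∧ dx_i ∧ dx_j.
Expand each term, using dx_k ∧ dx_i ∧ dx_j = sgn(permutation) dx_{(a)} ∧ dx_{(b)} ∧ dx_{(c)} with (a < b < c) sorted:

Collecting like 3-forms: d(omega) = 0.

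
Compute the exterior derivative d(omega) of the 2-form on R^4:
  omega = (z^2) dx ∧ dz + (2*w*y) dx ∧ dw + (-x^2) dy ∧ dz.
d(omega) = (-2*w) dx ∧ dy ∧ dw + (-2*x) dx ∧ dy ∧ dz

For a 2-form omega = sum_{i<j} g_{ij} dx_i ∧ dx_j, the exterior derivative is
  d(omega) = sum_{i<j} d(g_{ij}) ∧ dx_i ∧ dx_j = sum_{i<j, k} (∂g_{ij}/∂x_k) dx_k ∧ dx_i ∧ dx_j.
Expand each term, using dx_k ∧ dx_i ∧ dx_j = sgn(permutation) dx_{(a)} ∧ dx_{(b)} ∧ dx_{(c)} with (a < b < c) sorted:
  d(2*w*y) includes (∂/∂y)(2*w*y) dy = (2*w) dy, which multiplied by dx ∧ dw gives (-2*w) dx ∧ dy ∧ dw
  d(-x^2) includes (∂/∂x)(-x^2) dx = (-2*x) dx, which multiplied by dy ∧ dz gives (-2*x) dx ∧ dy ∧ dz
Collecting like 3-forms: d(omega) = (-2*w) dx ∧ dy ∧ dw + (-2*x) dx ∧ dy ∧ dz.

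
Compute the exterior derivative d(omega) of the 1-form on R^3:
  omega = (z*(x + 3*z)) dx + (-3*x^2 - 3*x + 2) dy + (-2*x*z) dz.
d(omega) = (-6*x - 3) dx ∧ dy + (-x - 8*z) dx ∧ dz

For a 1-form omega = sum_i f_i dx_i, the exterior derivative is
  d(omega) = sum_{i < j} (∂f_j/∂x_i - ∂f_i/∂x_j) dx_i ∧ dx_j.
  coefficient of dx ∧ dy: ∂f_2/∂x - ∂f_1/∂y = ∂(-3*x^2 - 3*x + 2)/∂x - ∂(z*(x + 3*z))/∂y = -6*x - 3
  coefficient of dx ∧ dz: ∂f_3/∂x - ∂f_1/∂z = ∂(-2*x*z)/∂x - ∂(z*(x + 3*z))/∂z = -x - 8*z
Assembling: d(omega) = (-6*x - 3) dx ∧ dy + (-x - 8*z) dx ∧ dz.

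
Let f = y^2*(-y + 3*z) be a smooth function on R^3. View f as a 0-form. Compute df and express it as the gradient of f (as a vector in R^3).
df = (0) dx + (3*y*(-y + 2*z)) dy + (3*y^2) dz; grad f = (0, 3*y*(-y + 2*z), 3*y^2)

For a 0-form f, d f = (∂f/∂x) dx + (∂f/∂y) dy + (∂f/∂z) dz. The components of the vector representation are exactly the entries of grad f in Cartesian coordinates:
  ∂f/∂x = 0
  ∂f/∂y = 3*y*(-y + 2*z)
  ∂f/∂z = 3*y^2.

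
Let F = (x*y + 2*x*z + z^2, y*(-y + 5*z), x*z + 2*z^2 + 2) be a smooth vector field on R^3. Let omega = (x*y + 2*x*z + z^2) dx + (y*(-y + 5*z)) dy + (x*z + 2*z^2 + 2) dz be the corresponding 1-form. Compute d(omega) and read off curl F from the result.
d(omega) = (-5*y) dy ∧ dz + (2*x + z) dz ∧ dx + (-x) dx ∧ dy; curl F = (-5*y, 2*x + z, -x)

d omega = sum_{i<j} (∂f_j/∂x_i - ∂f_i/∂x_j) dx_i ∧ dx_j. Under the identification (dy ∧ dz, dz ∧ dx, dx ∧ dy) ↔ (e_x, e_y, e_z), the coefficients are exactly the components of curl F. Compute:
  ∂R/∂y - ∂Q/∂z = (0) - (5*y) = -5*y
  ∂P/∂z - ∂R/∂x = (2*x + 2*z) - (z) = 2*x + z
  ∂Q/∂x - ∂P/∂y = (0) - (x) = -x.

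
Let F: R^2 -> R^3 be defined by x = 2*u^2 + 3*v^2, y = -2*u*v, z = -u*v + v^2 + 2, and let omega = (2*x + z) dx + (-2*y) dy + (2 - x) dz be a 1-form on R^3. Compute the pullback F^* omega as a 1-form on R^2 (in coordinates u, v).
F^* omega = (16*u^3 - 2*u^2*v + 20*u*v^2 + 8*u + 3*v^3 - 2*v) du + (2*u^3 + 12*u^2*v - 3*u*v^2 - 2*u + 36*v^3 + 16*v) dv

Using F^*(f dg) = (f ∘ F) d(g ∘ F), substitute each coordinate x_i by F_i(u, v) in f_i, and replace dx_i by d F_i = (∂F_i/∂u) du + (∂F_i/∂v) dv.
  For the x component: f_1(F) = 4*u^2 - u*v + 7*v^2 + 2; d F_1 = (4*u) du + (6*v) dv
  For the y component: f_2(F) = 4*u*v; d F_2 = (-2*v) du + (-2*u) dv
  For the z component: f_3(F) = -2*u^2 - 3*v^2 + 2; d F_3 = (-v) du + (-u + 2*v) dv
Combining and collecting du, dv coefficients:
  coeff of du: 16*u^3 - 2*u^2*v + 20*u*v^2 + 8*u + 3*v^3 - 2*v
  coeff of dv: 2*u^3 + 12*u^2*v - 3*u*v^2 - 2*u + 36*v^3 + 16*v
F^* omega = (16*u^3 - 2*u^2*v + 20*u*v^2 + 8*u + 3*v^3 - 2*v) du + (2*u^3 + 12*u^2*v - 3*u*v^2 - 2*u + 36*v^3 + 16*v) dv.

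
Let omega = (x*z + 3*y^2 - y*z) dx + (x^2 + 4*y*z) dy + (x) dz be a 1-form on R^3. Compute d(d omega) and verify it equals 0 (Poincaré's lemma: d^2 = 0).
d(d omega) = 0

Step 1: d omega = sum_{i<j} (∂f_j/∂x_i - ∂f_i/∂x_j) dx_i ∧ dx_j:
  coeff of dx ∧ dy: 2*x - 6*y + z
  coeff of dx ∧ dz: -x + y + 1
  coeff of dy ∧ dz: -4*y
Step 2: Apply d again to each 2-form coefficient. The only possible 3-form in R^3 is dx ∧ dy ∧ dz, with coefficient
  ∂(coeff of dy∧dz)/∂x - ∂(coeff of dx∧dz)/∂y + ∂(coeff of dx∧dy)/∂z
  = ∂/∂x (-4*y) - ∂/∂y (-x + y + 1) + ∂/∂z (2*x - 6*y + z).
Each of these terms simplifies to sums of mixed partials that cancel in pairs. The result is 0 (by equality of mixed partials for smooth functions — Schwarz / Clairaut).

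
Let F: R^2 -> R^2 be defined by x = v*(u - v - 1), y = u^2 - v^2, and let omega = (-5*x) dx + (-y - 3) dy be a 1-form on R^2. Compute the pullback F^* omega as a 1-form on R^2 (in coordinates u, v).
F^* omega = (-2*u^3 - 3*u*v^2 - 6*u + 5*v^3 + 5*v^2) du + (v*(-3*u^2 + 15*u*v + 10*u - 12*v^2 - 15*v + 1)) dv

Using F^*(f dg) = (f ∘ F) d(g ∘ F), substitute each coordinate x_i by F_i(u, v) in f_i, and replace dx_i by d F_i = (∂F_i/∂u) du + (∂F_i/∂v) dv.
  For the x component: f_1(F) = 5*v*(-u + v + 1); d F_1 = (v) du + (u - 2*v - 1) dv
  For the y component: f_2(F) = -u^2 + v^2 - 3; d F_2 = (2*u) du + (-2*v) dv
Combining and collecting du, dv coefficients:
  coeff of du: -2*u^3 - 3*u*v^2 - 6*u + 5*v^3 + 5*v^2
  coeff of dv: v*(-3*u^2 + 15*u*v + 10*u - 12*v^2 - 15*v + 1)
F^* omega = (-2*u^3 - 3*u*v^2 - 6*u + 5*v^3 + 5*v^2) du + (v*(-3*u^2 + 15*u*v + 10*u - 12*v^2 - 15*v + 1)) dv.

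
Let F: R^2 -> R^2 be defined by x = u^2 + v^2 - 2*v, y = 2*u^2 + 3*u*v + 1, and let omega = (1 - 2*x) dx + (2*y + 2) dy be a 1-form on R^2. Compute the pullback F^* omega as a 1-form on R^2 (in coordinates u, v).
F^* omega = (12*u^3 + 36*u^2*v + 14*u*v^2 + 8*u*v + 18*u + 12*v) du + (12*u^3 + 14*u^2*v + 4*u^2 + 12*u - 4*v^3 + 12*v^2 - 6*v - 2) dv

Using F^*(f dg) = (f ∘ F) d(g ∘ F), substitute each coordinate x_i by F_i(u, v) in f_i, and replace dx_i by d F_i = (∂F_i/∂u) du + (∂F_i/∂v) dv.
  For the x component: f_1(F) = -2*u^2 - 2*v^2 + 4*v + 1; d F_1 = (2*u) du + (2*v - 2) dv
  For the y component: f_2(F) = 4*u^2 + 6*u*v + 4; d F_2 = (4*u + 3*v) du + (3*u) dv
Combining and collecting du, dv coefficients:
  coeff of du: 12*u^3 + 36*u^2*v + 14*u*v^2 + 8*u*v + 18*u + 12*v
  coeff of dv: 12*u^3 + 14*u^2*v + 4*u^2 + 12*u - 4*v^3 + 12*v^2 - 6*v - 2
F^* omega = (12*u^3 + 36*u^2*v + 14*u*v^2 + 8*u*v + 18*u + 12*v) du + (12*u^3 + 14*u^2*v + 4*u^2 + 12*u - 4*v^3 + 12*v^2 - 6*v - 2) dv.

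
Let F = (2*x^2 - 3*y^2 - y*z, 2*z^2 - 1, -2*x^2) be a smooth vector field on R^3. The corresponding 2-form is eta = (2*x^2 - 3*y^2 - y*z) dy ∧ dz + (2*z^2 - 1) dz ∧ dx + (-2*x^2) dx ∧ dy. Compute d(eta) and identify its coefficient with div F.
d(eta) = (4*x) dx ∧ dy ∧ dz; div F = 4*x

For a 2-form in R^3 of the form above, applying d gives a 3-form with coefficient ∂P/∂x + ∂Q/∂y + ∂R/∂z:
  ∂P/∂x = 4*x
  ∂Q/∂y = 0
  ∂R/∂z = 0
Sum = 4*x, which is exactly div F.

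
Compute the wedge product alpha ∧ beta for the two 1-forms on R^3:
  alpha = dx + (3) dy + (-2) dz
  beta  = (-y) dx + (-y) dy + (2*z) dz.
alpha ∧ beta = (2*y) dx ∧ dy + (-2*y + 2*z) dx ∧ dz + (-2*y + 6*z) dy ∧ dz

Distribute the wedge, using dx_i ∧ dx_j = -dx_j ∧ dx_i and dx_i ∧ dx_i = 0. For each pair (i, j) with i < j, the coefficient of dx_i ∧ dx_j in alpha ∧ beta is (alpha_i * beta_j - alpha_j * beta_i). Collecting: alpha ∧ beta = (2*y) dx ∧ dy + (-2*y + 2*z) dx ∧ dz + (-2*y + 6*z) dy ∧ dz.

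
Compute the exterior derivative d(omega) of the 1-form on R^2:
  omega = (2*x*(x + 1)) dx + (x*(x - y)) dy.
d(omega) = (2*x - y) dx ∧ dy

For a 1-form omega = sum_i f_i dx_i, the exterior derivative is
  d(omega) = sum_{i < j} (∂f_j/∂x_i - ∂f_i/∂x_j) dx_i ∧ dx_j.
  coefficient of dx ∧ dy: ∂f_2/∂x - ∂f_1/∂y = ∂(x*(x - y))/∂x - ∂(2*x*(x + 1))/∂y = 2*x - y
Assembling: d(omega) = (2*x - y) dx ∧ dy.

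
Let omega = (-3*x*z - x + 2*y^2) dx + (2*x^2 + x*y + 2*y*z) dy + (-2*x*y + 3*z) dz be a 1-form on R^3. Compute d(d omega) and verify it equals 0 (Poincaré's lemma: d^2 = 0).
d(d omega) = 0

Step 1: d omega = sum_{i<j} (∂f_j/∂x_i - ∂f_i/∂x_j) dx_i ∧ dx_j:
  coeff of dx ∧ dy: 4*x - 3*y
  coeff of dx ∧ dz: 3*x - 2*y
  coeff of dy ∧ dz: -2*x - 2*y
Step 2: Apply d again to each 2-form coefficient. The only possible 3-form in R^3 is dx ∧ dy ∧ dz, with coefficient
  ∂(coeff of dy∧dz)/∂x - ∂(coeff of dx∧dz)/∂y + ∂(coeff of dx∧dy)/∂z
  = ∂/∂x (-2*x - 2*y) - ∂/∂y (3*x - 2*y) + ∂/∂z (4*x - 3*y).
Each of these terms simplifies to sums of mixed partials that cancel in pairs. The result is 0 (by equality of mixed partials for smooth functions — Schwarz / Clairaut).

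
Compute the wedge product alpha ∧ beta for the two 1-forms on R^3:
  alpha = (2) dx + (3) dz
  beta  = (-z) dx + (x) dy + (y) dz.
alpha ∧ beta = (2*x) dx ∧ dy + (2*y + 3*z) dx ∧ dz + (-3*x) dy ∧ dz

Distribute the wedge, using dx_i ∧ dx_j = -dx_j ∧ dx_i and dx_i ∧ dx_i = 0. For each pair (i, j) with i < j, the coefficient of dx_i ∧ dx_j in alpha ∧ beta is (alpha_i * beta_j - alpha_j * beta_i). Collecting: alpha ∧ beta = (2*x) dx ∧ dy + (2*y + 3*z) dx ∧ dz + (-3*x) dy ∧ dz.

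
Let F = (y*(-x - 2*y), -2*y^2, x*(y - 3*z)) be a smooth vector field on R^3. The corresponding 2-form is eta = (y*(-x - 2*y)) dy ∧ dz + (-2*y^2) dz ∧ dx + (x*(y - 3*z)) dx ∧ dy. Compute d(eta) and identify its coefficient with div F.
d(eta) = (-3*x - 5*y) dx ∧ dy ∧ dz; div F = -3*x - 5*y

For a 2-form in R^3 of the form above, applying d gives a 3-form with coefficient ∂P/∂x + ∂Q/∂y + ∂R/∂z:
  ∂P/∂x = -y
  ∂Q/∂y = -4*y
  ∂R/∂z = -3*x
Sum = -3*x - 5*y, which is exactly div F.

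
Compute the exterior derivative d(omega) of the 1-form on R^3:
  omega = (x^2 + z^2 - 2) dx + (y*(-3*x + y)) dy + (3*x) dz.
d(omega) = (-3*y) dx ∧ dy + (3 - 2*z) dx ∧ dz

For a 1-form omega = sum_i f_i dx_i, the exterior derivative is
  d(omega) = sum_{i < j} (∂f_j/∂x_i - ∂f_i/∂x_j) dx_i ∧ dx_j.
  coefficient of dx ∧ dy: ∂f_2/∂x - ∂f_1/∂y = ∂(y*(-3*x + y))/∂x - ∂(x^2 + z^2 - 2)/∂y = -3*y
  coefficient of dx ∧ dz: ∂f_3/∂x - ∂f_1/∂z = ∂(3*x)/∂x - ∂(x^2 + z^2 - 2)/∂z = 3 - 2*z
Assembling: d(omega) = (-3*y) dx ∧ dy + (3 - 2*z) dx ∧ dz.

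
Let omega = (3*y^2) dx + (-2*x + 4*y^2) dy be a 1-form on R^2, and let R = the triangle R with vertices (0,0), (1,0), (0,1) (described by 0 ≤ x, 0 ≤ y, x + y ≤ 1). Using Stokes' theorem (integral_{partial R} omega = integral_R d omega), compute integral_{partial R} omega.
integral_(partial R) omega = -2

Stokes: integral_partial_R omega = integral_R d omega with d omega = (∂Q/∂x - ∂P/∂y) dx ∧ dy.
  ∂Q/∂x = -2
  ∂P/∂y = 6*y
  integrand = ∂Q/∂x - ∂P/∂y = -6*y - 2.
Integrating over R: integral_0^1 integral_0^{1-x} (-6*y - 2) dy dx = -2.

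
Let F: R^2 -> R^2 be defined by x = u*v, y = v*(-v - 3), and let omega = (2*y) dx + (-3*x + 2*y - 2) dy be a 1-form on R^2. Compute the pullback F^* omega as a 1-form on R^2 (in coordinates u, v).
F^* omega = (2*v^2*(-v - 3)) du + (4*u*v^2 + 3*u*v + 4*v^3 + 18*v^2 + 22*v + 6) dv

Using F^*(f dg) = (f ∘ F) d(g ∘ F), substitute each coordinate x_i by F_i(u, v) in f_i, and replace dx_i by d F_i = (∂F_i/∂u) du + (∂F_i/∂v) dv.
  For the x component: f_1(F) = 2*v*(-v - 3); d F_1 = (v) du + (u) dv
  For the y component: f_2(F) = -3*u*v - 2*v^2 - 6*v - 2; d F_2 = (0) du + (-2*v - 3) dv
Combining and collecting du, dv coefficients:
  coeff of du: 2*v^2*(-v - 3)
  coeff of dv: 4*u*v^2 + 3*u*v + 4*v^3 + 18*v^2 + 22*v + 6
F^* omega = (2*v^2*(-v - 3)) du + (4*u*v^2 + 3*u*v + 4*v^3 + 18*v^2 + 22*v + 6) dv.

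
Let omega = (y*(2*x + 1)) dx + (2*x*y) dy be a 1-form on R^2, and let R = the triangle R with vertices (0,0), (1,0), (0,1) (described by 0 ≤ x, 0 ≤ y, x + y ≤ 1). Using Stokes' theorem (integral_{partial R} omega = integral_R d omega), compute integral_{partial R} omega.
integral_(partial R) omega = -1/2

Stokes: integral_partial_R omega = integral_R d omega with d omega = (∂Q/∂x - ∂P/∂y) dx ∧ dy.
  ∂Q/∂x = 2*y
  ∂P/∂y = 2*x + 1
  integrand = ∂Q/∂x - ∂P/∂y = -2*x + 2*y - 1.
Integrating over R: integral_0^1 integral_0^{1-x} (-2*x + 2*y - 1) dy dx = -1/2.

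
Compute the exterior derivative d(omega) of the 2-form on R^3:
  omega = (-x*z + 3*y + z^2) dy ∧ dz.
d(omega) = (-z) dx ∧ dy ∧ dz

For a 2-form omega = sum_{i<j} g_{ij} dx_i ∧ dx_j, the exterior derivative is
  d(omega) = sum_{i<j} d(g_{ij}) ∧ dx_i ∧ dx_j = sum_{i<j, k} (∂g_{ij}/∂x_k) dx_k ∧ dx_i ∧ dx_j.
Expand each term, using dx_k ∧ dx_i ∧ dx_j = sgn(permutation) dx_{(a)} ∧ dx_{(b)} ∧ dx_{(c)} with (a < b < c) sorted:
  d(-x*z + 3*y + z^2) includes (∂/∂x)(-x*z + 3*y + z^2) dx = (-z) dx, which multiplied by dy ∧ dz gives (-z) dx ∧ dy ∧ dz
Collecting like 3-forms: d(omega) = (-z) dx ∧ dy ∧ dz.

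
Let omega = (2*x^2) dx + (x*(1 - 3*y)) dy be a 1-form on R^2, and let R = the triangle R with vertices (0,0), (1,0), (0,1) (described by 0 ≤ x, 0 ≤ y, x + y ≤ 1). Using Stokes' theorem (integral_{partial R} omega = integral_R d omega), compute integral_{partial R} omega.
integral_(partial R) omega = 0

Stokes: integral_partial_R omega = integral_R d omega with d omega = (∂Q/∂x - ∂P/∂y) dx ∧ dy.
  ∂Q/∂x = 1 - 3*y
  ∂P/∂y = 0
  integrand = ∂Q/∂x - ∂P/∂y = 1 - 3*y.
Integrating over R: integral_0^1 integral_0^{1-x} (1 - 3*y) dy dx = 0.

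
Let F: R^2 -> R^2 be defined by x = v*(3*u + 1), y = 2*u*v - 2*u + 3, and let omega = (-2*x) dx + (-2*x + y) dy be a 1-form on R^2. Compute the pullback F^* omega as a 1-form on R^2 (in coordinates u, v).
F^* omega = (-26*u*v^2 + 4*u*v + 4*u - 10*v^2 + 10*v - 6) du + (-26*u^2*v - 4*u^2 - 16*u*v + 6*u - 2*v) dv

Using F^*(f dg) = (f ∘ F) d(g ∘ F), substitute each coordinate x_i by F_i(u, v) in f_i, and replace dx_i by d F_i = (∂F_i/∂u) du + (∂F_i/∂v) dv.
  For the x component: f_1(F) = 2*v*(-3*u - 1); d F_1 = (3*v) du + (3*u + 1) dv
  For the y component: f_2(F) = -4*u*v - 2*u - 2*v + 3; d F_2 = (2*v - 2) du + (2*u) dv
Combining and collecting du, dv coefficients:
  coeff of du: -26*u*v^2 + 4*u*v + 4*u - 10*v^2 + 10*v - 6
  coeff of dv: -26*u^2*v - 4*u^2 - 16*u*v + 6*u - 2*v
F^* omega = (-26*u*v^2 + 4*u*v + 4*u - 10*v^2 + 10*v - 6) du + (-26*u^2*v - 4*u^2 - 16*u*v + 6*u - 2*v) dv.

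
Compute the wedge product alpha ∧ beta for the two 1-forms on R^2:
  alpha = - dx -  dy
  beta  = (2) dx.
alpha ∧ beta = (2) dx ∧ dy

Distribute the wedge, using dx_i ∧ dx_j = -dx_j ∧ dx_i and dx_i ∧ dx_i = 0. For each pair (i, j) with i < j, the coefficient of dx_i ∧ dx_j in alpha ∧ beta is (alpha_i * beta_j - alpha_j * beta_i). Collecting: alpha ∧ beta = (2) dx ∧ dy.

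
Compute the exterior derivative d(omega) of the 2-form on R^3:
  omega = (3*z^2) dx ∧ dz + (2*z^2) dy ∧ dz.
d(omega) = 0

For a 2-form omega = sum_{i<j} g_{ij} dx_i ∧ dx_j, the exterior derivative is
  d(omega) = sum_{i<j} d(g_{ij}) ∧ dx_i ∧ dx_j = sum_{i<j, k} (∂g_{ij}/∂x_k) dx_k ∧ dx_i ∧ dx_j.
Expand each term, using dx_k ∧ dx_i ∧ dx_j = sgn(permutation) dx_{(a)} ∧ dx_{(b)} ∧ dx_{(c)} with (a < b < c) sorted:

Collecting like 3-forms: d(omega) = 0.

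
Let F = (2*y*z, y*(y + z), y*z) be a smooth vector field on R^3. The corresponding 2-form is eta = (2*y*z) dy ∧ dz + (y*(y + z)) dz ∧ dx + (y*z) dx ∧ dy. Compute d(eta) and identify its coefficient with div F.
d(eta) = (3*y + z) dx ∧ dy ∧ dz; div F = 3*y + z

For a 2-form in R^3 of the form above, applying d gives a 3-form with coefficient ∂P/∂x + ∂Q/∂y + ∂R/∂z:
  ∂P/∂x = 0
  ∂Q/∂y = 2*y + z
  ∂R/∂z = y
Sum = 3*y + z, which is exactly div F.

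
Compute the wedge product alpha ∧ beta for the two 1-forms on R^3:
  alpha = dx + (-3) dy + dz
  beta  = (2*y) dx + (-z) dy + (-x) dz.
alpha ∧ beta = (6*y - z) dx ∧ dy + (-x - 2*y) dx ∧ dz + (3*x + z) dy ∧ dz

Distribute the wedge, using dx_i ∧ dx_j = -dx_j ∧ dx_i and dx_i ∧ dx_i = 0. For each pair (i, j) with i < j, the coefficient of dx_i ∧ dx_j in alpha ∧ beta is (alpha_i * beta_j - alpha_j * beta_i). Collecting: alpha ∧ beta = (6*y - z) dx ∧ dy + (-x - 2*y) dx ∧ dz + (3*x + z) dy ∧ dz.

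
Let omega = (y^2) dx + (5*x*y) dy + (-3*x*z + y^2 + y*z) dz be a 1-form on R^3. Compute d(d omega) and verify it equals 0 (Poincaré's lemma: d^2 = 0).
d(d omega) = 0

Step 1: d omega = sum_{i<j} (∂f_j/∂x_i - ∂f_i/∂x_j) dx_i ∧ dx_j:
  coeff of dx ∧ dy: 3*y
  coeff of dx ∧ dz: -3*z
  coeff of dy ∧ dz: 2*y + z
Step 2: Apply d again to each 2-form coefficient. The only possible 3-form in R^3 is dx ∧ dy ∧ dz, with coefficient
  ∂(coeff of dy∧dz)/∂x - ∂(coeff of dx∧dz)/∂y + ∂(coeff of dx∧dy)/∂z
  = ∂/∂x (2*y + z) - ∂/∂y (-3*z) + ∂/∂z (3*y).
Each of these terms simplifies to sums of mixed partials that cancel in pairs. The result is 0 (by equality of mixed partials for smooth functions — Schwarz / Clairaut).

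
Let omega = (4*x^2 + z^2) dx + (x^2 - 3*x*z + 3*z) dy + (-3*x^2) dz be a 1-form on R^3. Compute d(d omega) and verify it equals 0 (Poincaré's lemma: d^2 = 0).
d(d omega) = 0

Step 1: d omega = sum_{i<j} (∂f_j/∂x_i - ∂f_i/∂x_j) dx_i ∧ dx_j:
  coeff of dx ∧ dy: 2*x - 3*z
  coeff of dx ∧ dz: -6*x - 2*z
  coeff of dy ∧ dz: 3*x - 3
Step 2: Apply d again to each 2-form coefficient. The only possible 3-form in R^3 is dx ∧ dy ∧ dz, with coefficient
  ∂(coeff of dy∧dz)/∂x - ∂(coeff of dx∧dz)/∂y + ∂(coeff of dx∧dy)/∂z
  = ∂/∂x (3*x - 3) - ∂/∂y (-6*x - 2*z) + ∂/∂z (2*x - 3*z).
Each of these terms simplifies to sums of mixed partials that cancel in pairs. The result is 0 (by equality of mixed partials for smooth functions — Schwarz / Clairaut).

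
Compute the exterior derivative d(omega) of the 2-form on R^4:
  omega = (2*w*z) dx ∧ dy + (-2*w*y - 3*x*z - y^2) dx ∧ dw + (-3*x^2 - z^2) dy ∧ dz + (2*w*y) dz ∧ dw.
d(omega) = (2*w - 6*x) dx ∧ dy ∧ dz + (2*w + 2*y + 2*z) dx ∧ dy ∧ dw + (3*x) dx ∧ dz ∧ dw + (2*w) dy ∧ dz ∧ dw

For a 2-form omega = sum_{i<j} g_{ij} dx_i ∧ dx_j, the exterior derivative is
  d(omega) = sum_{i<j} d(g_{ij}) ∧ dx_i ∧ dx_j = sum_{i<j, k} (∂g_{ij}/∂x_k) dx_k ∧ dx_i ∧ dx_j.
Expand each term, using dx_k ∧ dx_i ∧ dx_j = sgn(permutation) dx_{(a)} ∧ dx_{(b)} ∧ dx_{(c)} with (a < b < c) sorted:
  d(2*w*z) includes (∂/∂z)(2*w*z) dz = (2*w) dz, which multiplied by dx ∧ dy gives (2*w) dx ∧ dy ∧ dz
  d(2*w*z) includes (∂/∂w)(2*w*z) dw = (2*z) dw, which multiplied by dx ∧ dy gives (2*z) dx ∧ dy ∧ dw
  d(-2*w*y - 3*x*z - y^2) includes (∂/∂y)(-2*w*y - 3*x*z - y^2) dy = (-2*w - 2*y) dy, which multiplied by dx ∧ dw gives (2*w + 2*y) dx ∧ dy ∧ dw
  d(-2*w*y - 3*x*z - y^2) includes (∂/∂z)(-2*w*y - 3*x*z - y^2) dz = (-3*x) dz, which multiplied by dx ∧ dw gives (3*x) dx ∧ dz ∧ dw
  d(-3*x^2 - z^2) includes (∂/∂x)(-3*x^2 - z^2) dx = (-6*x) dx, which multiplied by dy ∧ dz gives (-6*x) dx ∧ dy ∧ dz
  d(2*w*y) includes (∂/∂y)(2*w*y) dy = (2*w) dy, which multiplied by dz ∧ dw gives (2*w) dy ∧ dz ∧ dw
Collecting like 3-forms: d(omega) = (2*w - 6*x) dx ∧ dy ∧ dz + (2*w + 2*y + 2*z) dx ∧ dy ∧ dw + (3*x) dx ∧ dz ∧ dw + (2*w) dy ∧ dz ∧ dw.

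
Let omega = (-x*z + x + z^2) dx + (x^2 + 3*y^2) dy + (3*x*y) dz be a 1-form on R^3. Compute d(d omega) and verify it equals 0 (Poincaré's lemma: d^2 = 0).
d(d omega) = 0

Step 1: d omega = sum_{i<j} (∂f_j/∂x_i - ∂f_i/∂x_j) dx_i ∧ dx_j:
  coeff of dx ∧ dy: 2*x
  coeff of dx ∧ dz: x + 3*y - 2*z
  coeff of dy ∧ dz: 3*x
Step 2: Apply d again to each 2-form coefficient. The only possible 3-form in R^3 is dx ∧ dy ∧ dz, with coefficient
  ∂(coeff of dy∧dz)/∂x - ∂(coeff of dx∧dz)/∂y + ∂(coeff of dx∧dy)/∂z
  = ∂/∂x (3*x) - ∂/∂y (x + 3*y - 2*z) + ∂/∂z (2*x).
Each of these terms simplifies to sums of mixed partials that cancel in pairs. The result is 0 (by equality of mixed partials for smooth functions — Schwarz / Clairaut).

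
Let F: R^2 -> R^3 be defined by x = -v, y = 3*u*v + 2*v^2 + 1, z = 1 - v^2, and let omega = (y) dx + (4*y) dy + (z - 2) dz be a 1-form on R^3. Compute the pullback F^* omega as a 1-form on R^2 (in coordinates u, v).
F^* omega = (12*v*(3*u*v + 2*v^2 + 1)) du + (36*u^2*v + 72*u*v^2 - 3*u*v + 12*u + 34*v^3 - 2*v^2 + 18*v - 1) dv

Using F^*(f dg) = (f ∘ F) d(g ∘ F), substitute each coordinate x_i by F_i(u, v) in f_i, and replace dx_i by d F_i = (∂F_i/∂u) du + (∂F_i/∂v) dv.
  For the x component: f_1(F) = 3*u*v + 2*v^2 + 1; d F_1 = (0) du + (-1) dv
  For the y component: f_2(F) = 12*u*v + 8*v^2 + 4; d F_2 = (3*v) du + (3*u + 4*v) dv
  For the z component: f_3(F) = -v^2 - 1; d F_3 = (0) du + (-2*v) dv
Combining and collecting du, dv coefficients:
  coeff of du: 12*v*(3*u*v + 2*v^2 + 1)
  coeff of dv: 36*u^2*v + 72*u*v^2 - 3*u*v + 12*u + 34*v^3 - 2*v^2 + 18*v - 1
F^* omega = (12*v*(3*u*v + 2*v^2 + 1)) du + (36*u^2*v + 72*u*v^2 - 3*u*v + 12*u + 34*v^3 - 2*v^2 + 18*v - 1) dv.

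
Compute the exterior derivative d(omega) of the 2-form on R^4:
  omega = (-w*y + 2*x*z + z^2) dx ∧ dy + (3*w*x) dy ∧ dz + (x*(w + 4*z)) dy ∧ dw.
d(omega) = (3*w + 2*x + 2*z) dx ∧ dy ∧ dz + (w - y + 4*z) dx ∧ dy ∧ dw + (-x) dy ∧ dz ∧ dw

For a 2-form omega = sum_{i<j} g_{ij} dx_i ∧ dx_j, the exterior derivative is
  d(omega) = sum_{i<j} d(g_{ij}) ∧ dx_i ∧ dx_j = sum_{i<j, k} (∂g_{ij}/∂x_k) dx_k ∧ dx_i ∧ dx_j.
Expand each term, using dx_k ∧ dx_i ∧ dx_j = sgn(permutation) dx_{(a)} ∧ dx_{(b)} ∧ dx_{(c)} with (a < b < c) sorted:
  d(-w*y + 2*x*z + z^2) includes (∂/∂z)(-w*y + 2*x*z + z^2) dz = (2*x + 2*z) dz, which multiplied by dx ∧ dy gives (2*x + 2*z) dx ∧ dy ∧ dz
  d(-w*y + 2*x*z + z^2) includes (∂/∂w)(-w*y + 2*x*z + z^2) dw = (-y) dw, which multiplied by dx ∧ dy gives (-y) dx ∧ dy ∧ dw
  d(3*w*x) includes (∂/∂x)(3*w*x) dx = (3*w) dx, which multiplied by dy ∧ dz gives (3*w) dx ∧ dy ∧ dz
  d(3*w*x) includes (∂/∂w)(3*w*x) dw = (3*x) dw, which multiplied by dy ∧ dz gives (3*x) dy ∧ dz ∧ dw
  d(x*(w + 4*z)) includes (∂/∂x)(x*(w + 4*z)) dx = (w + 4*z) dx, which multiplied by dy ∧ dw gives (w + 4*z) dx ∧ dy ∧ dw
  d(x*(w + 4*z)) includes (∂/∂z)(x*(w + 4*z)) dz = (4*x) dz, which multiplied by dy ∧ dw gives (-4*x) dy ∧ dz ∧ dw
Collecting like 3-forms: d(omega) = (3*w + 2*x + 2*z) dx ∧ dy ∧ dz + (w - y + 4*z) dx ∧ dy ∧ dw + (-x) dy ∧ dz ∧ dw.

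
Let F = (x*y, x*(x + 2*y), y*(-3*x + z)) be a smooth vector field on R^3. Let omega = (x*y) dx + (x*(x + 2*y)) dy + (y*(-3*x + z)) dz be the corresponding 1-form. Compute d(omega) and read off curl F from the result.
d(omega) = (-3*x + z) dy ∧ dz + (3*y) dz ∧ dx + (x + 2*y) dx ∧ dy; curl F = (-3*x + z, 3*y, x + 2*y)

d omega = sum_{i<j} (∂f_j/∂x_i - ∂f_i/∂x_j) dx_i ∧ dx_j. Under the identification (dy ∧ dz, dz ∧ dx, dx ∧ dy) ↔ (e_x, e_y, e_z), the coefficients are exactly the components of curl F. Compute:
  ∂R/∂y - ∂Q/∂z = (-3*x + z) - (0) = -3*x + z
  ∂P/∂z - ∂R/∂x = (0) - (-3*y) = 3*y
  ∂Q/∂x - ∂P/∂y = (2*x + 2*y) - (x) = x + 2*y.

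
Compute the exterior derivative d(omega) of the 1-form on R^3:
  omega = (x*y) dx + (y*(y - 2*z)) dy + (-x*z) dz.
d(omega) = (-x) dx ∧ dy + (-z) dx ∧ dz + (2*y) dy ∧ dz

For a 1-form omega = sum_i f_i dx_i, the exterior derivative is
  d(omega) = sum_{i < j} (∂f_j/∂x_i - ∂f_i/∂x_j) dx_i ∧ dx_j.
  coefficient of dx ∧ dy: ∂f_2/∂x - ∂f_1/∂y = ∂(y*(y - 2*z))/∂x - ∂(x*y)/∂y = -x
  coefficient of dx ∧ dz: ∂f_3/∂x - ∂f_1/∂z = ∂(-x*z)/∂x - ∂(x*y)/∂z = -z
  coefficient of dy ∧ dz: ∂f_3/∂y - ∂f_2/∂z = ∂(-x*z)/∂y - ∂(y*(y - 2*z))/∂z = 2*y
Assembling: d(omega) = (-x) dx ∧ dy + (-z) dx ∧ dz + (2*y) dy ∧ dz.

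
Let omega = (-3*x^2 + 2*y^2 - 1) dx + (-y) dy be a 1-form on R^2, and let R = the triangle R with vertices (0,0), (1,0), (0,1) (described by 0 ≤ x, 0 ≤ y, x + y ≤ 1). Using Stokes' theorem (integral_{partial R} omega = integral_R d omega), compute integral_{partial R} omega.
integral_(partial R) omega = -2/3

Stokes: integral_partial_R omega = integral_R d omega with d omega = (∂Q/∂x - ∂P/∂y) dx ∧ dy.
  ∂Q/∂x = 0
  ∂P/∂y = 4*y
  integrand = ∂Q/∂x - ∂P/∂y = -4*y.
Integrating over R: integral_0^1 integral_0^{1-x} (-4*y) dy dx = -2/3.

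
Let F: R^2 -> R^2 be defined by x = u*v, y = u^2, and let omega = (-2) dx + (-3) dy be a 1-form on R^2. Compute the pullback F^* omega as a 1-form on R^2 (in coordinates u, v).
F^* omega = (-6*u - 2*v) du + (-2*u) dv

Using F^*(f dg) = (f ∘ F) d(g ∘ F), substitute each coordinate x_i by F_i(u, v) in f_i, and replace dx_i by d F_i = (∂F_i/∂u) du + (∂F_i/∂v) dv.
  For the x component: f_1(F) = -2; d F_1 = (v) du + (u) dv
  For the y component: f_2(F) = -3; d F_2 = (2*u) du + (0) dv
Combining and collecting du, dv coefficients:
  coeff of du: -6*u - 2*v
  coeff of dv: -2*u
F^* omega = (-6*u - 2*v) du + (-2*u) dv.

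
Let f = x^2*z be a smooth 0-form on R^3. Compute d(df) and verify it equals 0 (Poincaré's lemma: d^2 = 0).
d(df) = 0

Step 1: df = sum_i (∂f/∂x_i) dx_i = (2*x*z) dx + (0) dy + (x^2) dz.
Step 2: Apply d again. Using the 1-form formula, the coefficient of dx ∧ dy in d(df) is ∂^2 f/∂x ∂y - ∂^2 f/∂y ∂x = (0) - (0) = 0 (equality of mixed partials for smooth f).
Similarly for dx ∧ dz and dy ∧ dz — all coefficients vanish. So d(df) = 0.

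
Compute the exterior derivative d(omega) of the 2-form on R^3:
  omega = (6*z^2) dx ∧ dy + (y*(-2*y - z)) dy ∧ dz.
d(omega) = (12*z) dx ∧ dy ∧ dz

For a 2-form omega = sum_{i<j} g_{ij} dx_i ∧ dx_j, the exterior derivative is
  d(omega) = sum_{i<j} d(g_{ij}) ∧ dx_i ∧ dx_j = sum_{i<j, k} (∂g_{ij}/∂x_k) dx_k ∧ dx_i ∧ dx_j.
Expand each term, using dx_k ∧ dx_i ∧ dx_j = sgn(permutation) dx_{(a)} ∧ dx_{(b)} ∧ dx_{(c)} with (a < b < c) sorted:
  d(6*z^2) includes (∂/∂z)(6*z^2) dz = (12*z) dz, which multiplied by dx ∧ dy gives (12*z) dx ∧ dy ∧ dz
Collecting like 3-forms: d(omega) = (12*z) dx ∧ dy ∧ dz.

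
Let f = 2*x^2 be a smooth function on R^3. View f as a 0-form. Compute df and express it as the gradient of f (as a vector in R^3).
df = (4*x) dx + (0) dy + (0) dz; grad f = (4*x, 0, 0)

For a 0-form f, d f = (∂f/∂x) dx + (∂f/∂y) dy + (∂f/∂z) dz. The components of the vector representation are exactly the entries of grad f in Cartesian coordinates:
  ∂f/∂x = 4*x
  ∂f/∂y = 0
  ∂f/∂z = 0.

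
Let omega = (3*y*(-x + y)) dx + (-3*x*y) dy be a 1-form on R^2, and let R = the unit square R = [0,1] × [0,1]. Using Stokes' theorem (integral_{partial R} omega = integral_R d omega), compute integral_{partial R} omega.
integral_(partial R) omega = -3

Stokes: integral_partial_R omega = integral_R d omega with d omega = (∂Q/∂x - ∂P/∂y) dx ∧ dy.
  ∂Q/∂x = -3*y
  ∂P/∂y = -3*x + 6*y
  integrand = ∂Q/∂x - ∂P/∂y = 3*x - 9*y.
Integrating over R: integral_0^1 integral_0^1 (3*x - 9*y) dx dy = -3.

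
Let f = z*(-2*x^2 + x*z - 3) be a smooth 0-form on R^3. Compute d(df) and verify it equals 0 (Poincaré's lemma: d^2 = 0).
d(df) = 0

Step 1: df = sum_i (∂f/∂x_i) dx_i = (z*(-4*x + z)) dx + (0) dy + (-2*x^2 + 2*x*z - 3) dz.
Step 2: Apply d again. Using the 1-form formula, the coefficient of dx ∧ dy in d(df) is ∂^2 f/∂x ∂y - ∂^2 f/∂y ∂x = (0) - (0) = 0 (equality of mixed partials for smooth f).
Similarly for dx ∧ dz and dy ∧ dz — all coefficients vanish. So d(df) = 0.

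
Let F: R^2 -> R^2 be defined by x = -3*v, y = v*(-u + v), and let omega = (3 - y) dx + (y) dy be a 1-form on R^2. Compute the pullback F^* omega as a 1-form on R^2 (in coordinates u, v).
F^* omega = (v^2*(u - v)) du + (u^2*v - 3*u*v^2 - 3*u*v + 2*v^3 + 3*v^2 - 9) dv

Using F^*(f dg) = (f ∘ F) d(g ∘ F), substitute each coordinate x_i by F_i(u, v) in f_i, and replace dx_i by d F_i = (∂F_i/∂u) du + (∂F_i/∂v) dv.
  For the x component: f_1(F) = u*v - v^2 + 3; d F_1 = (0) du + (-3) dv
  For the y component: f_2(F) = v*(-u + v); d F_2 = (-v) du + (-u + 2*v) dv
Combining and collecting du, dv coefficients:
  coeff of du: v^2*(u - v)
  coeff of dv: u^2*v - 3*u*v^2 - 3*u*v + 2*v^3 + 3*v^2 - 9
F^* omega = (v^2*(u - v)) du + (u^2*v - 3*u*v^2 - 3*u*v + 2*v^3 + 3*v^2 - 9) dv.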